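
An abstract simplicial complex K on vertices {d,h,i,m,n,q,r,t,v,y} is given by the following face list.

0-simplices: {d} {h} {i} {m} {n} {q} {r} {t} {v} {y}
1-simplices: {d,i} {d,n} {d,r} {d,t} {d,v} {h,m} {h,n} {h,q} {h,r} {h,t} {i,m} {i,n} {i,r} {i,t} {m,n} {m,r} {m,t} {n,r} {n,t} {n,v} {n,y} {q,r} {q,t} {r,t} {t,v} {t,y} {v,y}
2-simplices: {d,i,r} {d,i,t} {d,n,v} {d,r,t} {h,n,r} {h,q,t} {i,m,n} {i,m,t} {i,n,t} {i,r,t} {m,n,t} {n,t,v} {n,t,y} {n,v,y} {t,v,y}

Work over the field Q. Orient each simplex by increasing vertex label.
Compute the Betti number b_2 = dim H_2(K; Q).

b_2=3

n_0=10 n_1=27 n_2=15  [Q]
∂1: piv[di,dn,dr,dt,dv,hm,hn,hq,ny] rk=9  ker:hr,ht,im,in,ir,it,mn,mr,mt,nr,nt,nv,qr,qt,rt,tv,ty,vy
∂2: piv[dir,dit,dnv,drt,hnr,hqt,imn,imt,int,ntv,nty,nvy] rk=12  ker:irt,mnt,tvy
b_2=(15−12)−0=3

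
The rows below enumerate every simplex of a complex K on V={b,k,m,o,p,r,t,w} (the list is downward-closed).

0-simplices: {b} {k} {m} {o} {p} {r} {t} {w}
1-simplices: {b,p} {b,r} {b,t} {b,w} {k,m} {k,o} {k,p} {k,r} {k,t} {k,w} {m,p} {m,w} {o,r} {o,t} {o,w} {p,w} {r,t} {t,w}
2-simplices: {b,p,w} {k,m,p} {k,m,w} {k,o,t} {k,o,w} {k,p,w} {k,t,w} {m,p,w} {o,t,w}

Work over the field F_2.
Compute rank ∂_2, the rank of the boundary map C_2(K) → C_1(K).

rank∂_2=7

n_0=8 n_1=18 n_2=9  [Z2]
∂1: piv[bp,br,bt,bw,km,ko,kp] rk=7  ker:kr,kt,kw,mp,mw,or,ot,ow,pw,rt,tw
∂2: piv[bpw,kmp,kmw,kot,kow,kpw,ktw] rk=7  ker:mpw,otw
rk∂_2=7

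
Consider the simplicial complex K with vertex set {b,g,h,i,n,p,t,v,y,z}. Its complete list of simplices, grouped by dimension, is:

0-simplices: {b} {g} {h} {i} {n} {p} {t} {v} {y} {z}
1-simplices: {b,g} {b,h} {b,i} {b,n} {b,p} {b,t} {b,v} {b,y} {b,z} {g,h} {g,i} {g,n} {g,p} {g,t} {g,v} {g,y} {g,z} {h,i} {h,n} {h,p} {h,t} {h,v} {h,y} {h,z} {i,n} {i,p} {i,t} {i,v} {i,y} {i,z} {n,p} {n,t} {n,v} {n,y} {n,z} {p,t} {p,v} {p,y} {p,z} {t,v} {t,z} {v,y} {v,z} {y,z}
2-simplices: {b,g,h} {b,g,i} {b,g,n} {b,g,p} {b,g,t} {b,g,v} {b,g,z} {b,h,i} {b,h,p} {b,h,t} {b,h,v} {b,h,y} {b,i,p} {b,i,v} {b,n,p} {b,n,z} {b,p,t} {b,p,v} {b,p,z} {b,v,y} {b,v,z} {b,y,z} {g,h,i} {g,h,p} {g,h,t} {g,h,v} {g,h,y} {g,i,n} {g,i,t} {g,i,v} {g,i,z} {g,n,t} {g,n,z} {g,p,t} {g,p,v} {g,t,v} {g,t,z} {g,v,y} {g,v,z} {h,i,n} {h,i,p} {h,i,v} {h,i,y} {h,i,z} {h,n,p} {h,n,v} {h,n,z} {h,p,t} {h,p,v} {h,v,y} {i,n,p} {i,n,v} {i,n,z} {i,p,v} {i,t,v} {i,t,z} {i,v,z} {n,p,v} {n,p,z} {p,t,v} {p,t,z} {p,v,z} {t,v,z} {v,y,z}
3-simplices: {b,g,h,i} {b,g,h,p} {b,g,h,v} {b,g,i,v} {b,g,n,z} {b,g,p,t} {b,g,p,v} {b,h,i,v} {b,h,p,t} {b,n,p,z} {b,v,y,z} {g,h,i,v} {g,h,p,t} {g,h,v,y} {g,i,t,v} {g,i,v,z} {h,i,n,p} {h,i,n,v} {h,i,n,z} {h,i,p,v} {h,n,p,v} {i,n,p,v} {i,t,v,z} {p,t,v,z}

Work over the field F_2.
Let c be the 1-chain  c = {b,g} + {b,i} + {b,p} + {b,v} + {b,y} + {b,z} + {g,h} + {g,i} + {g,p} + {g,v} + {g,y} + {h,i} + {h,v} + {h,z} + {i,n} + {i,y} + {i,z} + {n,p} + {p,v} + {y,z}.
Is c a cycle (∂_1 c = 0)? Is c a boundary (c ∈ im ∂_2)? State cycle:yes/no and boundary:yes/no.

n_0=10 n_1=44 n_2=64 n_3=24  [Z2]
∂1: piv[bg,bh,bi,bn,bp,bt,bv,by,bz] rk=9  ker:gh,gi,gn,gp,gt,gv,gy,gz,hi,hn,hp,ht,hv,hy,hz,in,ip,it,iv,iy,iz,np,nt,nv,ny,nz,pt,pv,py,pz,tv,tz,vy,vz,yz
∂2: piv[bgh,bgi,bgn,bgp,bgt,bgv,bgz,bhi,bhp,bht,bhv,bhy,bip,biv,bnp,bnz,bpt,bpv,bpz,bvy,bvz,byz,ghy,gin,git,giz,gnt,gtv,gtz,hin,hiy,hiz,hnv] rk=33  ker:ghi,ghp,ght,ghv,giv,gnz,gpt,gpv,gvy,gvz,hip,hiv,hnp,hnz,hpt,hpv,hvy,inp,inv,inz,ipv,itv,itz,ivz,npv,npz,ptv,ptz,pvz,tvz,vyz
∂3: piv[bghi,bghp,bghv,bgiv,bgnz,bgpt,bgpv,bhiv,bhpt,bnpz,bvyz,ghpt,ghvy,gitv,givz,hinp,hinv,hinz,hipv,hnpv,itvz,ptvz] rk=22  ker:ghiv,inpv
∂1c = 0
c vs im∂2: reduces to 0 ⇒ boundary

cycle:yes boundary:yes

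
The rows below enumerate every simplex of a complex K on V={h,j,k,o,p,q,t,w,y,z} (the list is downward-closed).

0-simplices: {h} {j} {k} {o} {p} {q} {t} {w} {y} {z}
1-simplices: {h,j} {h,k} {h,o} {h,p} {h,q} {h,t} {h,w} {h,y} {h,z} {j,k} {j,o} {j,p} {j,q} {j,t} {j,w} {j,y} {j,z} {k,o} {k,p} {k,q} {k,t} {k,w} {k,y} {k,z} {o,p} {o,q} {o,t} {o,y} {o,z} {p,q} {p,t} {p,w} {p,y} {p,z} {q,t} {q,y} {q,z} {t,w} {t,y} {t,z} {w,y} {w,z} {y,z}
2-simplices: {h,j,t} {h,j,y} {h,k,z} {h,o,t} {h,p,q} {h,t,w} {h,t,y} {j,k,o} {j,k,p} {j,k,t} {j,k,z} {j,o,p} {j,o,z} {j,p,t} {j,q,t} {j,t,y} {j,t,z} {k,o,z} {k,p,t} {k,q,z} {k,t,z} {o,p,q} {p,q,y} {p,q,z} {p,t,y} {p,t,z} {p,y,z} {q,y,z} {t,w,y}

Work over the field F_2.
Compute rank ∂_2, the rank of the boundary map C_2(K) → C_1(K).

rank∂_2=24

n_0=10 n_1=43 n_2=29  [Z2]
∂1: piv[hj,hk,ho,hp,hq,ht,hw,hy,hz] rk=9  ker:jk,jo,jp,jq,jt,jw,jy,jz,ko,kp,kq,kt,kw,ky,kz,op,oq,ot,oy,oz,pq,pt,pw,py,pz,qt,qy,qz,tw,ty,tz,wy,wz,yz
∂2: piv[hjt,hjy,hkz,hot,hpq,htw,hty,jko,jkp,jkt,jkz,jop,joz,jpt,jqt,jtz,kqz,opq,pqy,pqz,pty,ptz,pyz,twy] rk=24  ker:jty,koz,kpt,ktz,qyz
rk∂_2=24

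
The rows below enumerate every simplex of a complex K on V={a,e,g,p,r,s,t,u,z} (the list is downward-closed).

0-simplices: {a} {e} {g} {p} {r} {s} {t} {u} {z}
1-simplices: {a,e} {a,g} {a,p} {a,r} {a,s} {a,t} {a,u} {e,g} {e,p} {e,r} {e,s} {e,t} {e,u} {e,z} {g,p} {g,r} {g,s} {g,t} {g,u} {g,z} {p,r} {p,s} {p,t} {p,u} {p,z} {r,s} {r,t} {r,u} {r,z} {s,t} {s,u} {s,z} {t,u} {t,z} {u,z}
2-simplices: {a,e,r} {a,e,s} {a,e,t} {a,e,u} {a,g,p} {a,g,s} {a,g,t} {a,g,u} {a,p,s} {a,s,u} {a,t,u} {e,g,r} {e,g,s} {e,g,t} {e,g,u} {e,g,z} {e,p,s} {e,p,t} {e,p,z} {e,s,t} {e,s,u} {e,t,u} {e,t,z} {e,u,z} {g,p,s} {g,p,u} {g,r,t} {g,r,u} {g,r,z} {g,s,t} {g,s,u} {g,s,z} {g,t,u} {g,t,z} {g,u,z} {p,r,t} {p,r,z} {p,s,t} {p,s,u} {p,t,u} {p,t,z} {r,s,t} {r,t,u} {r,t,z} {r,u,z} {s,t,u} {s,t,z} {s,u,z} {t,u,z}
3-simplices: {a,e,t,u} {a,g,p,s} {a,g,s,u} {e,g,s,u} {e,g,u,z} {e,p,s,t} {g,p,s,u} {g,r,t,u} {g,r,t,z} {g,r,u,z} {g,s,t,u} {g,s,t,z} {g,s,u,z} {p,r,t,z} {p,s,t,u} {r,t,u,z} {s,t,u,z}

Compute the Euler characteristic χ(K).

n_0=9 n_1=35 n_2=49 n_3=17
χ=+9−35+49−17=6

χ(K)=6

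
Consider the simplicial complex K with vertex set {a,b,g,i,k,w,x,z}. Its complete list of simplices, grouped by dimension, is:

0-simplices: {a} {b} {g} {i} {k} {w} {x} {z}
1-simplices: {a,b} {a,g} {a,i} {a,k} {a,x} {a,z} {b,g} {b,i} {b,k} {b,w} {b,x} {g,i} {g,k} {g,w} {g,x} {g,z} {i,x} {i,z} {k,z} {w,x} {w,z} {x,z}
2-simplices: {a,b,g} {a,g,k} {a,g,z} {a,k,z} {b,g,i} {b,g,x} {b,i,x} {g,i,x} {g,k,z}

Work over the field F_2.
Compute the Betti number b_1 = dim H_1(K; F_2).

b_1=8

n_0=8 n_1=22 n_2=9  [Z2]
∂1: piv[ab,ag,ai,ak,ax,az,bw] rk=7  ker:bg,bi,bk,bx,gi,gk,gw,gx,gz,ix,iz,kz,wx,wz,xz
∂2: piv[abg,agk,agz,akz,bgi,bgx,bix] rk=7  ker:gix,gkz
b_1=(22−7)−7=8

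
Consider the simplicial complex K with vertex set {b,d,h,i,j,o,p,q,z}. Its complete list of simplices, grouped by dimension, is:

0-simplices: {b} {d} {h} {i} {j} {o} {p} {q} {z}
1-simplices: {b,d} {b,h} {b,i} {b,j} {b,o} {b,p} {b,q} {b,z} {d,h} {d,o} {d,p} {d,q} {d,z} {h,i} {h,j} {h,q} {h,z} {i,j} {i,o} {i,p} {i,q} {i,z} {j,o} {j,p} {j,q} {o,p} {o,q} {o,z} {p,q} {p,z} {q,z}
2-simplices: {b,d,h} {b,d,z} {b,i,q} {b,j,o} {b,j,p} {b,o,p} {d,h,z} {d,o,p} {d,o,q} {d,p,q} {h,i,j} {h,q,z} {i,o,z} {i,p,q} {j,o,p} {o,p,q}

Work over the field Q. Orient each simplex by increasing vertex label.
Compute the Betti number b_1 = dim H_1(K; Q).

b_1=9

n_0=9 n_1=31 n_2=16  [Q]
∂1: piv[bd,bh,bi,bj,bo,bp,bq,bz] rk=8  ker:dh,do,dp,dq,dz,hi,hj,hq,hz,ij,io,ip,iq,iz,jo,jp,jq,op,oq,oz,pq,pz,qz
∂2: piv[bdh,bdz,biq,bjo,bjp,bop,dhz,dop,doq,dpq,hij,hqz,ioz,ipq] rk=14  ker:jop,opq
b_1=(31−8)−14=9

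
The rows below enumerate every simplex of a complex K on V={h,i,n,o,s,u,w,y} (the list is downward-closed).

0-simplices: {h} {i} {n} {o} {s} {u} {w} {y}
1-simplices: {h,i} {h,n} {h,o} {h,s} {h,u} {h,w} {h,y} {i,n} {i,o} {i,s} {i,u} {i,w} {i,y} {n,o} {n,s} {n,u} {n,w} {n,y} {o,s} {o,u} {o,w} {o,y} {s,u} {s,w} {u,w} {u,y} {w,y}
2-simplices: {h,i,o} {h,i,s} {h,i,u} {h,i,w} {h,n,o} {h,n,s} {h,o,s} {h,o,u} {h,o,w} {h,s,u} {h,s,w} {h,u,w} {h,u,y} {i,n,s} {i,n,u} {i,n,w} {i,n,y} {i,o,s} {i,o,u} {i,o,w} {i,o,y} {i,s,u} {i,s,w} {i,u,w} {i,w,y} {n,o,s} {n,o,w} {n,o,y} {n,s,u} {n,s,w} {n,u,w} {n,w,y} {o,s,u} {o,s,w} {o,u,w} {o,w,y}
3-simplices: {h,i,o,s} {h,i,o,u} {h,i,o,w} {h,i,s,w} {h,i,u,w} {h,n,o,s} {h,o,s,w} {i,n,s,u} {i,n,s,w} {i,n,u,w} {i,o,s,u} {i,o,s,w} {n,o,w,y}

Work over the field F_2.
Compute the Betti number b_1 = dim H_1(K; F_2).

n_0=8 n_1=27 n_2=36 n_3=13  [Z2]
∂1: piv[hi,hn,ho,hs,hu,hw,hy] rk=7  ker:in,io,is,iu,iw,iy,no,ns,nu,nw,ny,os,ou,ow,oy,su,sw,uw,uy,wy
∂2: piv[hio,his,hiu,hiw,hno,hns,hos,hou,how,hsu,hsw,huw,huy,ins,inu,inw,iny,ioy,iwy] rk=19  ker:ios,iou,iow,isu,isw,iuw,nos,now,noy,nsu,nsw,nuw,nwy,osu,osw,ouw,owy
∂3: piv[hios,hiou,hiow,hisw,hiuw,hnos,hosw,insu,insw,inuw,iosu,nowy] rk=12  ker:iosw
b_1=(27−7)−19=1

b_1=1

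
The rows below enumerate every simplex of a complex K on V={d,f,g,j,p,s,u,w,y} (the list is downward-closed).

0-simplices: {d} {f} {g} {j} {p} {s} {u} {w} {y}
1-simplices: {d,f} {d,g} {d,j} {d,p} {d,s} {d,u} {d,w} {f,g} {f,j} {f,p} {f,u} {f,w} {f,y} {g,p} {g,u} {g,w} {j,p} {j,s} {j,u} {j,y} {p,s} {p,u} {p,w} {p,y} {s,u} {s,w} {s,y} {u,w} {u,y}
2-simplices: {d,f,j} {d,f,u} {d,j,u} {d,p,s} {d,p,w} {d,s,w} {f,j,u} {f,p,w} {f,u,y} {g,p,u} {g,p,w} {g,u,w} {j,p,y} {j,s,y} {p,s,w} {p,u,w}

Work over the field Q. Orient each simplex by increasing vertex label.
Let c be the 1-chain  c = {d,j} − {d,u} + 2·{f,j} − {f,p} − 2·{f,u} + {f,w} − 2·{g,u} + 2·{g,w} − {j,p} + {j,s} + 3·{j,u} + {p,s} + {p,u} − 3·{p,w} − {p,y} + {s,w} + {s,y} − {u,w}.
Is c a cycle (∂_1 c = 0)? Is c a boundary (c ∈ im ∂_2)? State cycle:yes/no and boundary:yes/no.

n_0=9 n_1=29 n_2=16  [Q]
∂1: piv[df,dg,dj,dp,ds,du,dw,fy] rk=8  ker:fg,fj,fp,fu,fw,gp,gu,gw,jp,js,ju,jy,ps,pu,pw,py,su,sw,sy,uw,uy
∂2: piv[dfj,dfu,dju,dps,dpw,dsw,fpw,fuy,gpu,gpw,guw,jpy,jsy] rk=13  ker:fju,psw,puw
∂1c = 0
c vs im∂2: reduces to 0 ⇒ boundary

cycle:yes boundary:yes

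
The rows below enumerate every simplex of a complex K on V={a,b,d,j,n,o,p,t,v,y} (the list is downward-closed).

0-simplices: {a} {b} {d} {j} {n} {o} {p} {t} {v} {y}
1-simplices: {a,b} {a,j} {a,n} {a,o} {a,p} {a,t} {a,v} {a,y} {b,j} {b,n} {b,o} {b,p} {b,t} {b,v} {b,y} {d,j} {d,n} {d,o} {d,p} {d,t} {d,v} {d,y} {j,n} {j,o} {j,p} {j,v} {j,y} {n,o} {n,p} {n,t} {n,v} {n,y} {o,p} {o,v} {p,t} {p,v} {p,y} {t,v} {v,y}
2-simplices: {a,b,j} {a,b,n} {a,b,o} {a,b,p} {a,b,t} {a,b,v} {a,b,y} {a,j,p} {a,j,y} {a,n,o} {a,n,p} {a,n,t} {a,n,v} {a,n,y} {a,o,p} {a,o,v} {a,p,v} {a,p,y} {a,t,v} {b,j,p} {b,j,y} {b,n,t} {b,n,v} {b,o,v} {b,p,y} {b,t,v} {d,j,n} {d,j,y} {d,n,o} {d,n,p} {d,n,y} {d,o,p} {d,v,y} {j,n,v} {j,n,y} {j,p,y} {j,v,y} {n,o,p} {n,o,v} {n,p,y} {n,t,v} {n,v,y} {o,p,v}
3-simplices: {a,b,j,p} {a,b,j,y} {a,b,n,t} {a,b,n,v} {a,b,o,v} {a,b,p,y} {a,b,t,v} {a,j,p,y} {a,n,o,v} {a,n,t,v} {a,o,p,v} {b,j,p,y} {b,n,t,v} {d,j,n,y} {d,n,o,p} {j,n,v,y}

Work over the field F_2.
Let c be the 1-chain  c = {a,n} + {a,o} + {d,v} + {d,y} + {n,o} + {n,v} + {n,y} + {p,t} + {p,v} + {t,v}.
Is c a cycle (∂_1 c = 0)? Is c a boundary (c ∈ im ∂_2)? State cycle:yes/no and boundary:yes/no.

n_0=10 n_1=39 n_2=43 n_3=16  [Z2]
∂1: piv[ab,aj,an,ao,ap,at,av,ay,dj] rk=9  ker:bj,bn,bo,bp,bt,bv,by,dn,do,dp,dt,dv,dy,jn,jo,jp,jv,jy,no,np,nt,nv,ny,op,ov,pt,pv,py,tv,vy
∂2: piv[abj,abn,abo,abp,abt,abv,aby,ajp,ajy,ano,anp,ant,anv,any,aop,aov,apv,apy,atv,djn,djy,dno,dnp,dny,dvy,jnv,jvy] rk=27  ker:bjp,bjy,bnt,bnv,bov,bpy,btv,dop,jny,jpy,nop,nov,npy,ntv,nvy,opv
∂3: piv[abjp,abjy,abnt,abnv,abov,abpy,abtv,ajpy,anov,antv,aopv,djny,dnop,jnvy] rk=14  ker:bjpy,bntv
∂1c = 0
c vs im∂2: residual ≠ 0 ⇒ not boundary

cycle:yes boundary:no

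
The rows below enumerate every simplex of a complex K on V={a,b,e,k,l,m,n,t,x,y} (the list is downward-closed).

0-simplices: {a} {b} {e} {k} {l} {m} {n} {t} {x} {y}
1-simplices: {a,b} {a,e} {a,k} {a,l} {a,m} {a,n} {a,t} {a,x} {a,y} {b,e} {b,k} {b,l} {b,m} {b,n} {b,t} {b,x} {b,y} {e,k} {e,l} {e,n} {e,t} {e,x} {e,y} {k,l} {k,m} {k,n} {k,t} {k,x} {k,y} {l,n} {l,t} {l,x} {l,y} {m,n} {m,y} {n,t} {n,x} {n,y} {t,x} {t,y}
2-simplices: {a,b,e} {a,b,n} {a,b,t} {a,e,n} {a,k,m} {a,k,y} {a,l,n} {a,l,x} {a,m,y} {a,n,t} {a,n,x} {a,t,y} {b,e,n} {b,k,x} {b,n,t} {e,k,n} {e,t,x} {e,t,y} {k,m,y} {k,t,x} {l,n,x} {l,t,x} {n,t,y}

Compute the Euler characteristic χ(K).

χ(K)=-7

n_0=10 n_1=40 n_2=23
χ=+10−40+23=-7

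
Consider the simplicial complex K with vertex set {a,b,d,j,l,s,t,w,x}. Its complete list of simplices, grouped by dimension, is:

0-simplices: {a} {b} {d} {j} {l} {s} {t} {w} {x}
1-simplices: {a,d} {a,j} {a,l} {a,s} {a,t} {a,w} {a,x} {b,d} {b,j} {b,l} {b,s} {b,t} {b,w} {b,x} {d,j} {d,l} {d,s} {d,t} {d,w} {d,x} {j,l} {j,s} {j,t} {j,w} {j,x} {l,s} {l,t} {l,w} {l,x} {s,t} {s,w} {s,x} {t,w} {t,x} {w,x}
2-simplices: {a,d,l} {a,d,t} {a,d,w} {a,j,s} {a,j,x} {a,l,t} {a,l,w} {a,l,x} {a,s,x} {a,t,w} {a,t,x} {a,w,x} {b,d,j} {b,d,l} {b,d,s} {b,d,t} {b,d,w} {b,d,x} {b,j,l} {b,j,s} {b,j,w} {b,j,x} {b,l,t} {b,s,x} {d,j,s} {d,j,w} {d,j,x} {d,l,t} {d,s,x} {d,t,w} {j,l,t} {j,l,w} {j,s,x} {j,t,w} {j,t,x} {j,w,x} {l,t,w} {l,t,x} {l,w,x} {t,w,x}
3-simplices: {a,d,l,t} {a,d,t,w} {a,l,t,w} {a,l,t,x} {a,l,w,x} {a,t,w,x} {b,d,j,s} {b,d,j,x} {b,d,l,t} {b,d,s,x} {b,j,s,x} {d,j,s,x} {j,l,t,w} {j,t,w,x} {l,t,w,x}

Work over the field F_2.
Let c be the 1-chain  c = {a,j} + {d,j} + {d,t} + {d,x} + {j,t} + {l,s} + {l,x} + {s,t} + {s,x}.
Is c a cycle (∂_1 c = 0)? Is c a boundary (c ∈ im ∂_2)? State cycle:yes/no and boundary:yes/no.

n_0=9 n_1=35 n_2=40 n_3=15  [Z2]
∂1: piv[ad,aj,al,as,at,aw,ax,bd] rk=8  ker:bj,bl,bs,bt,bw,bx,dj,dl,ds,dt,dw,dx,jl,js,jt,jw,jx,ls,lt,lw,lx,st,sw,sx,tw,tx,wx
∂2: piv[adl,adt,adw,ajs,ajx,alt,alw,alx,asx,atw,atx,awx,bdj,bdl,bds,bdt,bdw,bdx,bjl,bjs,bjw,bjx,jlt,jtx] rk=24  ker:blt,bsx,djs,djw,djx,dlt,dsx,dtw,jlw,jsx,jtw,jwx,ltw,ltx,lwx,twx
∂3: piv[adlt,adtw,altw,altx,alwx,atwx,bdjs,bdjx,bdlt,bdsx,bjsx,jltw,jtwx] rk=13  ker:djsx,ltwx
∂1c = {a} + {d} + {j} + {s} + {t} + {x}

cycle:no boundary:no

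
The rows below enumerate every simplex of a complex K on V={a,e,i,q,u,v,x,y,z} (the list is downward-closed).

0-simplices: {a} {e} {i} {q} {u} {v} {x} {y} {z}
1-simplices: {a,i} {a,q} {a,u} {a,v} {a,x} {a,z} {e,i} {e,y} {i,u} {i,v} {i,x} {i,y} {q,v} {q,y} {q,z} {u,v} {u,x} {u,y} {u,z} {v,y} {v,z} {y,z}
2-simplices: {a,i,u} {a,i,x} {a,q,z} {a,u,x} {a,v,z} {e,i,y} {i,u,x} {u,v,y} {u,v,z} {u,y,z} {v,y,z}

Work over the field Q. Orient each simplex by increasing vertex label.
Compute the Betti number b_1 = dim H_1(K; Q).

n_0=9 n_1=22 n_2=11  [Q]
∂1: piv[ai,aq,au,av,ax,az,ei,ey] rk=8  ker:iu,iv,ix,iy,qv,qy,qz,uv,ux,uy,uz,vy,vz,yz
∂2: piv[aiu,aix,aqz,aux,avz,eiy,uvy,uvz,uyz] rk=9  ker:iux,vyz
b_1=(22−8)−9=5

b_1=5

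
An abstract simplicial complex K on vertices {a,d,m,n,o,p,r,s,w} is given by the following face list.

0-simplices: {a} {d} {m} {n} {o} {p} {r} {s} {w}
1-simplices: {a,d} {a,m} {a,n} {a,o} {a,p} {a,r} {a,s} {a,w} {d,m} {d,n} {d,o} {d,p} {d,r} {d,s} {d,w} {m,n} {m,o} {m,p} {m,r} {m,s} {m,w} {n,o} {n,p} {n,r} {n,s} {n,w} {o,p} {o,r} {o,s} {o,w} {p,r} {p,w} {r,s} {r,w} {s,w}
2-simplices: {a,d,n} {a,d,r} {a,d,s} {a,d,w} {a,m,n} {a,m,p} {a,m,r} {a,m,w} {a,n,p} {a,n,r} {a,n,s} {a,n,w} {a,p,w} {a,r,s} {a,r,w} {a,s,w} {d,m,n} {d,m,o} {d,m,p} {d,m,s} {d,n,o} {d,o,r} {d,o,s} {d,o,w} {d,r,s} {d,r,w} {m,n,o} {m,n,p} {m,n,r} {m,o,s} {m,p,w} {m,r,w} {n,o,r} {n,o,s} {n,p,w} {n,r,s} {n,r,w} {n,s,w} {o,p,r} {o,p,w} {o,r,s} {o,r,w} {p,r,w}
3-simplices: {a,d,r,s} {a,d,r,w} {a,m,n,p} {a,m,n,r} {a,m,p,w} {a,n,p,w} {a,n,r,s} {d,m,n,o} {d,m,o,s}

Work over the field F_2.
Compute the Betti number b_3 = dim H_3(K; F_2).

n_0=9 n_1=35 n_2=43 n_3=9  [Z2]
∂1: piv[ad,am,an,ao,ap,ar,as,aw] rk=8  ker:dm,dn,do,dp,dr,ds,dw,mn,mo,mp,mr,ms,mw,no,np,nr,ns,nw,op,or,os,ow,pr,pw,rs,rw,sw
∂2: piv[adn,adr,ads,adw,amn,amp,amr,amw,anp,anr,ans,anw,apw,ars,arw,asw,dmn,dmo,dmp,dms,dno,dor,dos,dow,opr,opw] rk=26  ker:drs,drw,mno,mnp,mnr,mos,mpw,mrw,nor,nos,npw,nrs,nrw,nsw,ors,orw,prw
∂3: piv[adrs,adrw,amnp,amnr,ampw,anpw,anrs,dmno,dmos] rk=9
b_3=(9−9)−0=0

b_3=0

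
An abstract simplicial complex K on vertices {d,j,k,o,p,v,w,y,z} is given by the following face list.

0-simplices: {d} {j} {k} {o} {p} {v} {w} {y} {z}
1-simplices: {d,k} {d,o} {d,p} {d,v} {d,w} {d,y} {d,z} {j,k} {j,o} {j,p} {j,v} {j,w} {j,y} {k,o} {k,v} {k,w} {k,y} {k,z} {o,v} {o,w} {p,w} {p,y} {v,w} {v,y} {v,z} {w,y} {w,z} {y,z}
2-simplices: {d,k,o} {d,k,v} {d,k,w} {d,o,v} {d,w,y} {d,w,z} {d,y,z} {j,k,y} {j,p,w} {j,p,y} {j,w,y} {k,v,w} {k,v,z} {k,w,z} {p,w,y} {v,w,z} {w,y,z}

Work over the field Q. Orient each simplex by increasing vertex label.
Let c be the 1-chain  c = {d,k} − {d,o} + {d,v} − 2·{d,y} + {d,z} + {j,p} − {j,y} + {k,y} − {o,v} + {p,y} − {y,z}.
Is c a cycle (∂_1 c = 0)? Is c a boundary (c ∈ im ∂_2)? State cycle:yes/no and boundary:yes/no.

n_0=9 n_1=28 n_2=17  [Q]
∂1: piv[dk,do,dp,dv,dw,dy,dz,jk] rk=8  ker:jo,jp,jv,jw,jy,ko,kv,kw,ky,kz,ov,ow,pw,py,vw,vy,vz,wy,wz,yz
∂2: piv[dko,dkv,dkw,dov,dwy,dwz,dyz,jky,jpw,jpy,jwy,kvw,kvz,kwz] rk=14  ker:pwy,vwz,wyz
∂1c = 0
c vs im∂2: residual ≠ 0 ⇒ not boundary

cycle:yes boundary:no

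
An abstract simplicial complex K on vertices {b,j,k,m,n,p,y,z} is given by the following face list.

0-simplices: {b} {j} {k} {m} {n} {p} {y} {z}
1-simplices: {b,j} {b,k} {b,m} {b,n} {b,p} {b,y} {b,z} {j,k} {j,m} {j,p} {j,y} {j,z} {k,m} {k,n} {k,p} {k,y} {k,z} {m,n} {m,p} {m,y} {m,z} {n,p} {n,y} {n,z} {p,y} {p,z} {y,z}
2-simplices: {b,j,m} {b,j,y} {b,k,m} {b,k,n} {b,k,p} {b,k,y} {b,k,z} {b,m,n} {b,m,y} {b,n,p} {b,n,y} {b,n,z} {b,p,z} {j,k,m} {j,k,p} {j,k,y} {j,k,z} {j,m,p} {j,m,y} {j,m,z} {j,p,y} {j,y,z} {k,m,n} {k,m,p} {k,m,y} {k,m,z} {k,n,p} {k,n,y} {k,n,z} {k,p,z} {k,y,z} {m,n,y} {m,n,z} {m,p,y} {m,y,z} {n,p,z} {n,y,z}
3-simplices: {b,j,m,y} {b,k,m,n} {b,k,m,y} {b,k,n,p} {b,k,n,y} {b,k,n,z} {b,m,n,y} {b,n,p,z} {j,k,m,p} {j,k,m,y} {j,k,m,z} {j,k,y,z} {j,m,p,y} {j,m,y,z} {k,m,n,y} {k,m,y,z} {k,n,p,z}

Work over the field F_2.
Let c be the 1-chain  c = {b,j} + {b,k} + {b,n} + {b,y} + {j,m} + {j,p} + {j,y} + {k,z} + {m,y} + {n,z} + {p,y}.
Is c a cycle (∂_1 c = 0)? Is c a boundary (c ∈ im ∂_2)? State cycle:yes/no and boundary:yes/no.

cycle:yes boundary:yes

n_0=8 n_1=27 n_2=37 n_3=17  [Z2]
∂1: piv[bj,bk,bm,bn,bp,by,bz] rk=7  ker:jk,jm,jp,jy,jz,km,kn,kp,ky,kz,mn,mp,my,mz,np,ny,nz,py,pz,yz
∂2: piv[bjm,bjy,bkm,bkn,bkp,bky,bkz,bmn,bmy,bnp,bny,bnz,bpz,jkm,jkp,jkz,jmp,jmz,jpy,jyz] rk=20  ker:jky,jmy,kmn,kmp,kmy,kmz,knp,kny,knz,kpz,kyz,mny,mnz,mpy,myz,npz,nyz
∂3: piv[bjmy,bkmn,bkmy,bknp,bkny,bknz,bmny,bnpz,jkmp,jkmy,jkmz,jkyz,jmpy,jmyz,knpz] rk=15  ker:kmny,kmyz
∂1c = 0
c vs im∂2: reduces to 0 ⇒ boundary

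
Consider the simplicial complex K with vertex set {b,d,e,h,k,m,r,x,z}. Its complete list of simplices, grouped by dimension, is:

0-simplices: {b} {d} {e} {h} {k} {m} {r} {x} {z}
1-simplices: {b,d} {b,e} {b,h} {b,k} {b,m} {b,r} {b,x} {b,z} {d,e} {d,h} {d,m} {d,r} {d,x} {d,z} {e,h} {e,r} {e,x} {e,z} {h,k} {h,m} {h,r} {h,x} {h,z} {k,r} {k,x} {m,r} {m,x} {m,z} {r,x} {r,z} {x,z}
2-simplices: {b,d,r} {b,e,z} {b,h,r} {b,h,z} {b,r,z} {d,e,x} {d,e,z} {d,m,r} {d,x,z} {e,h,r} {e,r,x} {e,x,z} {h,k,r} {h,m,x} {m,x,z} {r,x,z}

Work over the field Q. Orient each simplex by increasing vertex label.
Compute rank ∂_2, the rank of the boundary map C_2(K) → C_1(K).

n_0=9 n_1=31 n_2=16  [Q]
∂1: piv[bd,be,bh,bk,bm,br,bx,bz] rk=8  ker:de,dh,dm,dr,dx,dz,eh,er,ex,ez,hk,hm,hr,hx,hz,kr,kx,mr,mx,mz,rx,rz,xz
∂2: piv[bdr,bez,bhr,bhz,brz,dex,dez,dmr,dxz,ehr,erx,hkr,hmx,mxz,rxz] rk=15  ker:exz
rk∂_2=15

rank∂_2=15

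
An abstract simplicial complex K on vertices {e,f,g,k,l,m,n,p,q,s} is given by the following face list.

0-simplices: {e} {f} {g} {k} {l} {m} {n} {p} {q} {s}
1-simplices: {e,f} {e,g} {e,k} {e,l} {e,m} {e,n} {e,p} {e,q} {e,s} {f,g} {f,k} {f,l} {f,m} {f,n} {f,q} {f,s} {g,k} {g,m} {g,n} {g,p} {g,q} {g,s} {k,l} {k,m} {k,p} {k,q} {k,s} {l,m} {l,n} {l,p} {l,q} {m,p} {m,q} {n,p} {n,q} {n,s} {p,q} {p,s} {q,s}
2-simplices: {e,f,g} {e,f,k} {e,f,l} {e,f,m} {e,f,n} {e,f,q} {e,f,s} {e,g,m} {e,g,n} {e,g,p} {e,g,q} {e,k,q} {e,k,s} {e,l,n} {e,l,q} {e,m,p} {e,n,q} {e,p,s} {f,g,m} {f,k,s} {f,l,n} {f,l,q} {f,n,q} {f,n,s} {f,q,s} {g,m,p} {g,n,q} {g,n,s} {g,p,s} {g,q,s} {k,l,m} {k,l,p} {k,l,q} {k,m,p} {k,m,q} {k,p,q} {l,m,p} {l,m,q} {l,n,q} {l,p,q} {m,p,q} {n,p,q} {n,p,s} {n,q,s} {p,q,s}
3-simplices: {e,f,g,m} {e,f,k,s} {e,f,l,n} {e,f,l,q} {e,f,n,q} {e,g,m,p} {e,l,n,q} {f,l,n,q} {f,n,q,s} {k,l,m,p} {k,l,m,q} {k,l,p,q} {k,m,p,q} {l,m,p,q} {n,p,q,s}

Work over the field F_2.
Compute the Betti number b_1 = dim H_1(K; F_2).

b_1=1

n_0=10 n_1=39 n_2=45 n_3=15  [Z2]
∂1: piv[ef,eg,ek,el,em,en,ep,eq,es] rk=9  ker:fg,fk,fl,fm,fn,fq,fs,gk,gm,gn,gp,gq,gs,kl,km,kp,kq,ks,lm,ln,lp,lq,mp,mq,np,nq,ns,pq,ps,qs
∂2: piv[efg,efk,efl,efm,efn,efq,efs,egm,egn,egp,egq,ekq,eks,eln,elq,emp,enq,eps,fns,fqs,gns,klm,klp,klq,kmp,kmq,kpq,npq,nps] rk=29  ker:fgm,fks,fln,flq,fnq,gmp,gnq,gps,gqs,lmp,lmq,lnq,lpq,mpq,nqs,pqs
∂3: piv[efgm,efks,efln,eflq,efnq,egmp,elnq,fnqs,klmp,klmq,klpq,kmpq,npqs] rk=13  ker:flnq,lmpq
b_1=(39−9)−29=1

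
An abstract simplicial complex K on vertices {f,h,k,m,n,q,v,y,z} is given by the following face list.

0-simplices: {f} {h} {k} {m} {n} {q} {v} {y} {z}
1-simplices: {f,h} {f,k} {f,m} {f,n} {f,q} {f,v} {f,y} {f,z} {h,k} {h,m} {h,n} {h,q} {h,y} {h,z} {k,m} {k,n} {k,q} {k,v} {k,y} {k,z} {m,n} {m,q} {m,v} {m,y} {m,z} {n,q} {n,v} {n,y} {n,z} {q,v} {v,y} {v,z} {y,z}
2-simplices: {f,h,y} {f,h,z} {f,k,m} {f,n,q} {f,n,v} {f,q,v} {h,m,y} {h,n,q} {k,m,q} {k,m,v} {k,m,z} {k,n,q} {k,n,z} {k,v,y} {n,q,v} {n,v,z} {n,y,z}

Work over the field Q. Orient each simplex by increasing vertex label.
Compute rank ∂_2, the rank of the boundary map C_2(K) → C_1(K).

rank∂_2=16

n_0=9 n_1=33 n_2=17  [Q]
∂1: piv[fh,fk,fm,fn,fq,fv,fy,fz] rk=8  ker:hk,hm,hn,hq,hy,hz,km,kn,kq,kv,ky,kz,mn,mq,mv,my,mz,nq,nv,ny,nz,qv,vy,vz,yz
∂2: piv[fhy,fhz,fkm,fnq,fnv,fqv,hmy,hnq,kmq,kmv,kmz,knq,knz,kvy,nvz,nyz] rk=16  ker:nqv
rk∂_2=16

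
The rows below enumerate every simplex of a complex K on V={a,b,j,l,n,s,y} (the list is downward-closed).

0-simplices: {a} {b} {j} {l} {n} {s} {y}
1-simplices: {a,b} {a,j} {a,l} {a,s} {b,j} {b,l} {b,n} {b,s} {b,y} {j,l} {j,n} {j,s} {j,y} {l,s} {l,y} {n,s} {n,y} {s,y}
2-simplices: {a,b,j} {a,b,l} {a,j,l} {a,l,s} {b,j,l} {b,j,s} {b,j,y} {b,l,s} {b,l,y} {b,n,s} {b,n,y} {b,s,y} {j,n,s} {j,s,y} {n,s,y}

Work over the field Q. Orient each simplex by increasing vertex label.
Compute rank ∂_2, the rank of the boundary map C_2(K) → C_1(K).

rank∂_2=12

n_0=7 n_1=18 n_2=15  [Q]
∂1: piv[ab,aj,al,as,bn,by] rk=6  ker:bj,bl,bs,jl,jn,js,jy,ls,ly,ns,ny,sy
∂2: piv[abj,abl,ajl,als,bjs,bjy,bls,bly,bns,bny,bsy,jns] rk=12  ker:bjl,jsy,nsy
rk∂_2=12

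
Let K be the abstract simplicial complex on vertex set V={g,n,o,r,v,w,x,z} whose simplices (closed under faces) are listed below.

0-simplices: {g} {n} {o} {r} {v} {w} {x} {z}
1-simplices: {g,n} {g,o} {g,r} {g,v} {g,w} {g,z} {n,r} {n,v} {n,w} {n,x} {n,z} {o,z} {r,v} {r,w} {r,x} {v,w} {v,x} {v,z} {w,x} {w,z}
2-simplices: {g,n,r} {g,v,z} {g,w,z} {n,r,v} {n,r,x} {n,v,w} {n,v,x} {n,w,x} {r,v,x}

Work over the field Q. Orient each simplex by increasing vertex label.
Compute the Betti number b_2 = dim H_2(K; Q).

b_2=1

n_0=8 n_1=20 n_2=9  [Q]
∂1: piv[gn,go,gr,gv,gw,gz,nx] rk=7  ker:nr,nv,nw,nz,oz,rv,rw,rx,vw,vx,vz,wx,wz
∂2: piv[gnr,gvz,gwz,nrv,nrx,nvw,nvx,nwx] rk=8  ker:rvx
b_2=(9−8)−0=1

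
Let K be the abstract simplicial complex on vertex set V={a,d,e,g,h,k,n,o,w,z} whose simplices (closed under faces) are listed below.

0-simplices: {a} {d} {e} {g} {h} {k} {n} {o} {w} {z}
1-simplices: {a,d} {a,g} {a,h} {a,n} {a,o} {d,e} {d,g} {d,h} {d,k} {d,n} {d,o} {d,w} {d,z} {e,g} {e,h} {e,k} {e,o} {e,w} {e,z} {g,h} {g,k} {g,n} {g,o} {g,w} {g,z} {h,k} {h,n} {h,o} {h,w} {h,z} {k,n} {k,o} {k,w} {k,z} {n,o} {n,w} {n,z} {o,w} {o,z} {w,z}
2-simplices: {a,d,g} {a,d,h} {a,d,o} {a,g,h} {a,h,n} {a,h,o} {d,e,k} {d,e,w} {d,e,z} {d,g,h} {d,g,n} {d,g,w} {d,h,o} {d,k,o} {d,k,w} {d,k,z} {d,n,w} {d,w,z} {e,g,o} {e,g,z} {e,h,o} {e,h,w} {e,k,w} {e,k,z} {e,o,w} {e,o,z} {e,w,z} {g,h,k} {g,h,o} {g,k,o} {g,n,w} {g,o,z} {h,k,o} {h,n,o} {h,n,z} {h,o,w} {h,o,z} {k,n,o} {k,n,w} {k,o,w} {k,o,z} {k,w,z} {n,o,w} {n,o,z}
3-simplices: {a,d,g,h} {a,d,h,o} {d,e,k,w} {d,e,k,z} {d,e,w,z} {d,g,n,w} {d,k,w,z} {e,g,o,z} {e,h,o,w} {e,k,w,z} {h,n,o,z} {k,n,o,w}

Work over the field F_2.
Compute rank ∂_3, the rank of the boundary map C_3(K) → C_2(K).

rank∂_3=11

n_0=10 n_1=40 n_2=44 n_3=12  [Z2]
∂1: piv[ad,ag,ah,an,ao,de,dk,dw,dz] rk=9  ker:dg,dh,dn,do,eg,eh,ek,eo,ew,ez,gh,gk,gn,go,gw,gz,hk,hn,ho,hw,hz,kn,ko,kw,kz,no,nw,nz,ow,oz,wz
∂2: piv[adg,adh,ado,agh,ahn,aho,dek,dew,dez,dgn,dgw,dko,dkw,dkz,dnw,dwz,ego,egz,eho,ehw,eow,eoz,ghk,gho,gko,hno,hnz,hoz,kno,knw,kow] rk=31  ker:dgh,dho,ekw,ekz,ewz,gnw,goz,hko,how,koz,kwz,now,noz
∂3: piv[adgh,adho,dekw,dekz,dewz,dgnw,dkwz,egoz,ehow,hnoz,know] rk=11  ker:ekwz
rk∂_3=11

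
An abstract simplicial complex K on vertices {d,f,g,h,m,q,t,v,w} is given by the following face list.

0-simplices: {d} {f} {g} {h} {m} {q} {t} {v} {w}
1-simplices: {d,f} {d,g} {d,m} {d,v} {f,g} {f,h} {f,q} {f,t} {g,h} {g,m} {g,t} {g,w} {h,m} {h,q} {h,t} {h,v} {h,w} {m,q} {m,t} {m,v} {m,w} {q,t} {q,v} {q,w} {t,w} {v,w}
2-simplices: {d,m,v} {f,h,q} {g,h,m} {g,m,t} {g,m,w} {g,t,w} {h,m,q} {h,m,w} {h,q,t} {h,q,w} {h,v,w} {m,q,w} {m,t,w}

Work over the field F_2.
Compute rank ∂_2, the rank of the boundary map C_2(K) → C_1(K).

rank∂_2=11

n_0=9 n_1=26 n_2=13  [Z2]
∂1: piv[df,dg,dm,dv,fh,fq,ft,gw] rk=8  ker:fg,gh,gm,gt,hm,hq,ht,hv,hw,mq,mt,mv,mw,qt,qv,qw,tw,vw
∂2: piv[dmv,fhq,ghm,gmt,gmw,gtw,hmq,hmw,hqt,hqw,hvw] rk=11  ker:mqw,mtw
rk∂_2=11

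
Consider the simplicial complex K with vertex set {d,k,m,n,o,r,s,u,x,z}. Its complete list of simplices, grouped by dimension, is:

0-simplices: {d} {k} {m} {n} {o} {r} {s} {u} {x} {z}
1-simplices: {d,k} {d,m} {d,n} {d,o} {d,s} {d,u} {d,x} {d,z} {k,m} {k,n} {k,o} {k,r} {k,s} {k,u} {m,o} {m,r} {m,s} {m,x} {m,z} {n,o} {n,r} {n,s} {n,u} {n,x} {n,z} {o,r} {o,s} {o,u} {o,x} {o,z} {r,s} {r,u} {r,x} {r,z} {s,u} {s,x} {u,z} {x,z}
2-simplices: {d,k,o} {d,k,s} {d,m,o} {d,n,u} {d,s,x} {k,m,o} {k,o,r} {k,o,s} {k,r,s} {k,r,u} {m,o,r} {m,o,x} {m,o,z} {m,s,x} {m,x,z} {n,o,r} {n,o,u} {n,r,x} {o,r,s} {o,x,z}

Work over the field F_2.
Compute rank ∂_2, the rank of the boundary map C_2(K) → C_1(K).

n_0=10 n_1=38 n_2=20  [Z2]
∂1: piv[dk,dm,dn,do,ds,du,dx,dz,kr] rk=9  ker:km,kn,ko,ks,ku,mo,mr,ms,mx,mz,no,nr,ns,nu,nx,nz,or,os,ou,ox,oz,rs,ru,rx,rz,su,sx,uz,xz
∂2: piv[dko,dks,dmo,dnu,dsx,kmo,kor,kos,krs,kru,mor,mox,moz,msx,mxz,nor,nou,nrx] rk=18  ker:ors,oxz
rk∂_2=18

rank∂_2=18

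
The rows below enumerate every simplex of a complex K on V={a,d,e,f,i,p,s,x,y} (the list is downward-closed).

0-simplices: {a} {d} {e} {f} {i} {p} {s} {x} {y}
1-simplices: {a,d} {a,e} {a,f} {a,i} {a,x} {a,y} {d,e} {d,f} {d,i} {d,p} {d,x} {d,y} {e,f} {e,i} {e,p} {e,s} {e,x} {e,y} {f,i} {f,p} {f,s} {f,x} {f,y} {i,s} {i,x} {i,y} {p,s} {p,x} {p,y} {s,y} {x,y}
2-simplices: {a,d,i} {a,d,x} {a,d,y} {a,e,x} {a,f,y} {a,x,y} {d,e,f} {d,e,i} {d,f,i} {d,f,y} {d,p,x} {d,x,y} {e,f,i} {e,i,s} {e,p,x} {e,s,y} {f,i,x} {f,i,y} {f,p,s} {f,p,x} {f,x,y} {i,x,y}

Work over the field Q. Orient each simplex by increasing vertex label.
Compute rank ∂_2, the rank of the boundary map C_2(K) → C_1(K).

n_0=9 n_1=31 n_2=22  [Q]
∂1: piv[ad,ae,af,ai,ax,ay,dp,es] rk=8  ker:de,df,di,dx,dy,ef,ei,ep,ex,ey,fi,fp,fs,fx,fy,is,ix,iy,ps,px,py,sy,xy
∂2: piv[adi,adx,ady,aex,afy,axy,def,dei,dfi,dfy,dpx,eis,epx,esy,fix,fiy,fps,fpx,fxy] rk=19  ker:dxy,efi,ixy
rk∂_2=19

rank∂_2=19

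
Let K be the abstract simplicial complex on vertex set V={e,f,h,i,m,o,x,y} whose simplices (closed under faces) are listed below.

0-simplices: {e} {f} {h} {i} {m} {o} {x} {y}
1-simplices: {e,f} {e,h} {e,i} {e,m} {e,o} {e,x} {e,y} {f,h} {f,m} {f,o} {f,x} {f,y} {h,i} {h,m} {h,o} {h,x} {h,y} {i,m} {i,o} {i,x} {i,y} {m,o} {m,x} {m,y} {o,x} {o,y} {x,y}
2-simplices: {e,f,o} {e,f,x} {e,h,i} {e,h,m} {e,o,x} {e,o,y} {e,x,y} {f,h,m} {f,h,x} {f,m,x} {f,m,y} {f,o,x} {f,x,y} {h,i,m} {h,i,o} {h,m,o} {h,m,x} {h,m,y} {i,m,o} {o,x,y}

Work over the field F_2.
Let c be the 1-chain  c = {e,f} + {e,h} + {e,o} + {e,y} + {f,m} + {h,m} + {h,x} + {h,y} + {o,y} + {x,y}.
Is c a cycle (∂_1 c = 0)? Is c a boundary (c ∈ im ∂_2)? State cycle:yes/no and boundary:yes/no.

cycle:yes boundary:no

n_0=8 n_1=27 n_2=20  [Z2]
∂1: piv[ef,eh,ei,em,eo,ex,ey] rk=7  ker:fh,fm,fo,fx,fy,hi,hm,ho,hx,hy,im,io,ix,iy,mo,mx,my,ox,oy,xy
∂2: piv[efo,efx,ehi,ehm,eox,eoy,exy,fhm,fhx,fmx,fmy,fxy,him,hio,hmo,hmy] rk=16  ker:fox,hmx,imo,oxy
∂1c = 0
c vs im∂2: residual ≠ 0 ⇒ not boundary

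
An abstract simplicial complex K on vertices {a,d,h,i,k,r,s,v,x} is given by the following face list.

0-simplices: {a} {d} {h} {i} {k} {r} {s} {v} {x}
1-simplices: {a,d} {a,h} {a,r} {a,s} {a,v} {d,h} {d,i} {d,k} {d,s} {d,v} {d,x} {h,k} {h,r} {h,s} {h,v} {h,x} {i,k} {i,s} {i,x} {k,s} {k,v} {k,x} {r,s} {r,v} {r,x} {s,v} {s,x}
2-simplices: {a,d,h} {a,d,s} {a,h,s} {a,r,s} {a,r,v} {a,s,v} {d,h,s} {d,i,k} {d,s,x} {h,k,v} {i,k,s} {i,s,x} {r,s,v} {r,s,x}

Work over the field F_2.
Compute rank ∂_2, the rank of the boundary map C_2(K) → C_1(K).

rank∂_2=12

n_0=9 n_1=27 n_2=14  [Z2]
∂1: piv[ad,ah,ar,as,av,di,dk,dx] rk=8  ker:dh,ds,dv,hk,hr,hs,hv,hx,ik,is,ix,ks,kv,kx,rs,rv,rx,sv,sx
∂2: piv[adh,ads,ahs,ars,arv,asv,dik,dsx,hkv,iks,isx,rsx] rk=12  ker:dhs,rsv
rk∂_2=12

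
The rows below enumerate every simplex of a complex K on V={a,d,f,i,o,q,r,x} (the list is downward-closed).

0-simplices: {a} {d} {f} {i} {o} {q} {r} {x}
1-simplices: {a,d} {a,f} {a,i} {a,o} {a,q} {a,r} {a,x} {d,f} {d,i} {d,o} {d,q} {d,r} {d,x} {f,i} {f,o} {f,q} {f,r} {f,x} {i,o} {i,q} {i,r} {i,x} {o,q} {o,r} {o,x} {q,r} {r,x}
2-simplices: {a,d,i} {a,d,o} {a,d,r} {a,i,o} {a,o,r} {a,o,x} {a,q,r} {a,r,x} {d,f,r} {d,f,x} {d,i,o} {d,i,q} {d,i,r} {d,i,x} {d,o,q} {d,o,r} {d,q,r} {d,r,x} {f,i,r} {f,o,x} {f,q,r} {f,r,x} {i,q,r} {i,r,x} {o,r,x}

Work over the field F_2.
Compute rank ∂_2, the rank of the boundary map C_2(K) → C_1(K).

n_0=8 n_1=27 n_2=25  [Z2]
∂1: piv[ad,af,ai,ao,aq,ar,ax] rk=7  ker:df,di,do,dq,dr,dx,fi,fo,fq,fr,fx,io,iq,ir,ix,oq,or,ox,qr,rx
∂2: piv[adi,ado,adr,aio,aor,aox,aqr,arx,dfr,dfx,diq,dir,dix,doq,dqr,drx,fir,fox,fqr] rk=19  ker:dio,dor,frx,iqr,irx,orx
rk∂_2=19

rank∂_2=19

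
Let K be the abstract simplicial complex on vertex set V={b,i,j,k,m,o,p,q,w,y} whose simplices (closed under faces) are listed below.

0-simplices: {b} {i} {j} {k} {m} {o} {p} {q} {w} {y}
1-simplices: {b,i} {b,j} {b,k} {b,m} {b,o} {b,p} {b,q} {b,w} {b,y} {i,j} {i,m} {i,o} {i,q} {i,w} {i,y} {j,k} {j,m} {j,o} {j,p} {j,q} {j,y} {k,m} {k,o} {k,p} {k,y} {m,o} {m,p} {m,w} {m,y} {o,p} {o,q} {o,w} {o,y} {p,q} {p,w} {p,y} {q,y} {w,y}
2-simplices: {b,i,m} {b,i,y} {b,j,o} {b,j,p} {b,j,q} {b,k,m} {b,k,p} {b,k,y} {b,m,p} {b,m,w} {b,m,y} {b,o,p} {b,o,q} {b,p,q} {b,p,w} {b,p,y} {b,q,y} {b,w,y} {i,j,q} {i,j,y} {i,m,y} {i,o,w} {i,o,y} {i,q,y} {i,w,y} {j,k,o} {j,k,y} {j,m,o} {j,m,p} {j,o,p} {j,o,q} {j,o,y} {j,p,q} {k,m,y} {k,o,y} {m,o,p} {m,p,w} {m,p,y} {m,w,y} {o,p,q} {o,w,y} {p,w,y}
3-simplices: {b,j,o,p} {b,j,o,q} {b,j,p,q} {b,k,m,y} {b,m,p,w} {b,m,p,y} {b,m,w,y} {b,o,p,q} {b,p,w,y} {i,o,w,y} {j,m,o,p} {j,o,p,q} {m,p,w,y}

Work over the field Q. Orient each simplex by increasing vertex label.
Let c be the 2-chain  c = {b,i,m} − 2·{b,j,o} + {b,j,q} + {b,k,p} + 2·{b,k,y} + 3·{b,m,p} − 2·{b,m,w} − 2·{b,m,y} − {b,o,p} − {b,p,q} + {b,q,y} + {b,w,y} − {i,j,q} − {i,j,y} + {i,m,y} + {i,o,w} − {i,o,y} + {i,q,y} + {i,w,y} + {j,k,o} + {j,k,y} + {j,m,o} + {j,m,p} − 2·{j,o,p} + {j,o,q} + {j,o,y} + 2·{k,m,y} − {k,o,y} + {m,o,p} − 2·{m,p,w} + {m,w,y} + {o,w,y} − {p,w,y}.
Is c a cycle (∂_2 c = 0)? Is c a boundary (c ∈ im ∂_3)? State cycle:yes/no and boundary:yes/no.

cycle:no boundary:no

n_0=10 n_1=38 n_2=42 n_3=13  [Q]
∂1: piv[bi,bj,bk,bm,bo,bp,bq,bw,by] rk=9  ker:ij,im,io,iq,iw,iy,jk,jm,jo,jp,jq,jy,km,ko,kp,ky,mo,mp,mw,my,op,oq,ow,oy,pq,pw,py,qy,wy
∂2: piv[bim,biy,bjo,bjp,bjq,bkm,bkp,bky,bmp,bmw,bmy,bop,boq,bpq,bpw,bpy,bqy,bwy,ijq,ijy,iow,ioy,iqy,iwy,jko,jky,jmo,jmp,joy] rk=29  ker:imy,jop,joq,jpq,kmy,koy,mop,mpw,mpy,mwy,opq,owy,pwy
∂3: piv[bjop,bjoq,bjpq,bkmy,bmpw,bmpy,bmwy,bopq,bpwy,iowy,jmop] rk=11  ker:jopq,mpwy
∂2c = {b,i} − {b,j} + 3·{b,k} − 2·{b,m} + {b,o} − 4·{b,p} + {b,q} + 3·{b,w} − 2·{b,y} − 2·{i,j} + 2·{i,m} + 2·{i,q} − {i,y} + 2·{j,k} + 2·{j,m} − 4·{j,o} + {j,p} − {j,q} − 3·{j,y} + 2·{k,m} + {k,p} + 2·{k,y} + 2·{m,o} + {m,p} + {m,w} − 2·{o,p} + {o,q} + 2·{o,w} − 2·{o,y} − {p,q} − 3·{p,w} + {p,y} + 2·{q,y} + 3·{w,y}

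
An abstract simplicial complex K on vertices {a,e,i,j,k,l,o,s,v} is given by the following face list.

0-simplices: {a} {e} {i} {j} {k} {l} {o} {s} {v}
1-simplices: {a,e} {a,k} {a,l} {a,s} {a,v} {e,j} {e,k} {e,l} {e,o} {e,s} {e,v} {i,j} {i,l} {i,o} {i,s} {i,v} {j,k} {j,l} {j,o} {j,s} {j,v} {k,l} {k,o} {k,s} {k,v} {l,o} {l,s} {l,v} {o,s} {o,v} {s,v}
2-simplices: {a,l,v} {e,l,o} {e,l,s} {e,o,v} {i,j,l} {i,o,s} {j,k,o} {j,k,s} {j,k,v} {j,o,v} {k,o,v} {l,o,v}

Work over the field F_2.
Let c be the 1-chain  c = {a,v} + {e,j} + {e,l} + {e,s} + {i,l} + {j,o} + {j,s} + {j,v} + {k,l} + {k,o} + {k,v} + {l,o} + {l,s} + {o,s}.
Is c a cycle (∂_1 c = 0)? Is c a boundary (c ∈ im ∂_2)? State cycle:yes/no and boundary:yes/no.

cycle:no boundary:no

n_0=9 n_1=31 n_2=12  [Z2]
∂1: piv[ae,ak,al,as,av,ej,eo,ij] rk=8  ker:ek,el,es,ev,il,io,is,iv,jk,jl,jo,js,jv,kl,ko,ks,kv,lo,ls,lv,os,ov,sv
∂2: piv[alv,elo,els,eov,ijl,ios,jko,jks,jkv,jov,lov] rk=11  ker:kov
∂1c = {a} + {e} + {i} + {k} + {l} + {v}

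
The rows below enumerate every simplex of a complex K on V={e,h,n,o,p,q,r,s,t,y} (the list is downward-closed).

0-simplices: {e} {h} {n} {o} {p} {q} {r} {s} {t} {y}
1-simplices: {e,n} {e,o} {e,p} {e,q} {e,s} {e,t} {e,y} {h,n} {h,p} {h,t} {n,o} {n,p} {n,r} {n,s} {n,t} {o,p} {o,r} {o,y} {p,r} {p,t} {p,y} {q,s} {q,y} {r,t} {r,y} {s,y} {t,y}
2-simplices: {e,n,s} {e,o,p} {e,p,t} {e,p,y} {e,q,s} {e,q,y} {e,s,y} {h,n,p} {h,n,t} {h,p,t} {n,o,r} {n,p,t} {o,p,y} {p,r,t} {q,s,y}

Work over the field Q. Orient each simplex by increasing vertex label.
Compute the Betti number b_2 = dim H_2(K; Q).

b_2=2

n_0=10 n_1=27 n_2=15  [Q]
∂1: piv[en,eo,ep,eq,es,et,ey,hn,nr] rk=9  ker:hp,ht,no,np,ns,nt,op,or,oy,pr,pt,py,qs,qy,rt,ry,sy,ty
∂2: piv[ens,eop,ept,epy,eqs,eqy,esy,hnp,hnt,hpt,nor,opy,prt] rk=13  ker:npt,qsy
b_2=(15−13)−0=2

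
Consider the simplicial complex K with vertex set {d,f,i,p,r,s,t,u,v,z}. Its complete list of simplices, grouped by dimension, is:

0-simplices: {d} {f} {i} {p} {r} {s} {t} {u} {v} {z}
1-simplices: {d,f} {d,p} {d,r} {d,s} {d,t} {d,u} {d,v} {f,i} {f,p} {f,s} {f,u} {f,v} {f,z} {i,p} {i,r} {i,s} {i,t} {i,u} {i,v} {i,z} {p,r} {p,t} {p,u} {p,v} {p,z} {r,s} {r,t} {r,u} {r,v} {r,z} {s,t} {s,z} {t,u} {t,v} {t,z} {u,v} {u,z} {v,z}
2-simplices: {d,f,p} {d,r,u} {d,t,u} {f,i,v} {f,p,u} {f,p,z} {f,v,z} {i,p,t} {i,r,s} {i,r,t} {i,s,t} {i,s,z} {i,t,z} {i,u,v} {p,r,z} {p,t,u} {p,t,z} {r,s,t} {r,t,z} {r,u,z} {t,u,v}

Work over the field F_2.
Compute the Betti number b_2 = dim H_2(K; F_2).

b_2=1

n_0=10 n_1=38 n_2=21  [Z2]
∂1: piv[df,dp,dr,ds,dt,du,dv,fi,fz] rk=9  ker:fp,fs,fu,fv,ip,ir,is,it,iu,iv,iz,pr,pt,pu,pv,pz,rs,rt,ru,rv,rz,st,sz,tu,tv,tz,uv,uz,vz
∂2: piv[dfp,dru,dtu,fiv,fpu,fpz,fvz,ipt,irs,irt,ist,isz,itz,iuv,prz,ptu,ptz,rtz,ruz,tuv] rk=20  ker:rst
b_2=(21−20)−0=1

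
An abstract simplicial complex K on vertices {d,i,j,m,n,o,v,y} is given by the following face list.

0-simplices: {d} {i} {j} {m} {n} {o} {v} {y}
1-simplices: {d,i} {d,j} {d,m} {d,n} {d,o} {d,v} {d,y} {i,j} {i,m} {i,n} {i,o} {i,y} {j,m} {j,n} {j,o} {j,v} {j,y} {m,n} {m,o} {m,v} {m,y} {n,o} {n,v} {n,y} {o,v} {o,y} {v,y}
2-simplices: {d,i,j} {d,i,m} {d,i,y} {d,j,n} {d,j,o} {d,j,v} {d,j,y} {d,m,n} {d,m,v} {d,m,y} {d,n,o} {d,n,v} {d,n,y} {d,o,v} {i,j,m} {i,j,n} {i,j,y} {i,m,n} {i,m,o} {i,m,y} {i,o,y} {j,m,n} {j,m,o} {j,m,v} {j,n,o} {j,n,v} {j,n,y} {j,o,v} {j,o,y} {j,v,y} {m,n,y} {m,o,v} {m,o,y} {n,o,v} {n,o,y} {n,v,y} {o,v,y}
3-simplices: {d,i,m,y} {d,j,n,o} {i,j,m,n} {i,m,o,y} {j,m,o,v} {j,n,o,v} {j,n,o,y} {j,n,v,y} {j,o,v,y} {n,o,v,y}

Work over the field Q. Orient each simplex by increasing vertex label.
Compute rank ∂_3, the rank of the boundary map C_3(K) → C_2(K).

rank∂_3=9

n_0=8 n_1=27 n_2=37 n_3=10  [Q]
∂1: piv[di,dj,dm,dn,do,dv,dy] rk=7  ker:ij,im,in,io,iy,jm,jn,jo,jv,jy,mn,mo,mv,my,no,nv,ny,ov,oy,vy
∂2: piv[dij,dim,diy,djn,djo,djv,djy,dmn,dmv,dmy,dno,dnv,dny,dov,ijm,ijn,imo,ioy,jmo,jvy] rk=20  ker:ijy,imn,imy,jmn,jmv,jno,jnv,jny,jov,joy,mny,mov,moy,nov,noy,nvy,ovy
∂3: piv[dimy,djno,ijmn,imoy,jmov,jnov,jnoy,jnvy,jovy] rk=9  ker:novy
rk∂_3=9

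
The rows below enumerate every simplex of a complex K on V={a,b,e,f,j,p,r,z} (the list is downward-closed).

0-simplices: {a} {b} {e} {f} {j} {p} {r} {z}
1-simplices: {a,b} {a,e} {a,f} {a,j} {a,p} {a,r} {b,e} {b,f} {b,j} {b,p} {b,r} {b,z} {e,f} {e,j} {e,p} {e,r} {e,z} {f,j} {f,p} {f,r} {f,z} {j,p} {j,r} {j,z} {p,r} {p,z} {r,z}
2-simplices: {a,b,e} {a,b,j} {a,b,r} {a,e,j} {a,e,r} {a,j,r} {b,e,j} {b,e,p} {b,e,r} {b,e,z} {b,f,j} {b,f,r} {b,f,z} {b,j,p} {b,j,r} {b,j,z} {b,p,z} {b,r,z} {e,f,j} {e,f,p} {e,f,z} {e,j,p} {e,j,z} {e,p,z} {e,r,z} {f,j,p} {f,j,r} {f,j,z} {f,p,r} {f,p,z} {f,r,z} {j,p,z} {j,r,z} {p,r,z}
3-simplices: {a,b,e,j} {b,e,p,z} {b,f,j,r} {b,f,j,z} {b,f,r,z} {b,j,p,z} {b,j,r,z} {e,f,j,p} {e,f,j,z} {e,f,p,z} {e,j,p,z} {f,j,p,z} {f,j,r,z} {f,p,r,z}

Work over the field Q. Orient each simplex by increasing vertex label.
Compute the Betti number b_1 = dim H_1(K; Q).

n_0=8 n_1=27 n_2=34 n_3=14  [Q]
∂1: piv[ab,ae,af,aj,ap,ar,bz] rk=7  ker:be,bf,bj,bp,br,ef,ej,ep,er,ez,fj,fp,fr,fz,jp,jr,jz,pr,pz,rz
∂2: piv[abe,abj,abr,aej,aer,ajr,bep,bez,bfj,bfr,bfz,bjp,bjz,bpz,brz,efj,efp,fpr] rk=18  ker:bej,ber,bjr,efz,ejp,ejz,epz,erz,fjp,fjr,fjz,fpz,frz,jpz,jrz,prz
∂3: piv[abej,bepz,bfjr,bfjz,bfrz,bjpz,bjrz,efjp,efjz,efpz,ejpz,fprz] rk=12  ker:fjpz,fjrz
b_1=(27−7)−18=2

b_1=2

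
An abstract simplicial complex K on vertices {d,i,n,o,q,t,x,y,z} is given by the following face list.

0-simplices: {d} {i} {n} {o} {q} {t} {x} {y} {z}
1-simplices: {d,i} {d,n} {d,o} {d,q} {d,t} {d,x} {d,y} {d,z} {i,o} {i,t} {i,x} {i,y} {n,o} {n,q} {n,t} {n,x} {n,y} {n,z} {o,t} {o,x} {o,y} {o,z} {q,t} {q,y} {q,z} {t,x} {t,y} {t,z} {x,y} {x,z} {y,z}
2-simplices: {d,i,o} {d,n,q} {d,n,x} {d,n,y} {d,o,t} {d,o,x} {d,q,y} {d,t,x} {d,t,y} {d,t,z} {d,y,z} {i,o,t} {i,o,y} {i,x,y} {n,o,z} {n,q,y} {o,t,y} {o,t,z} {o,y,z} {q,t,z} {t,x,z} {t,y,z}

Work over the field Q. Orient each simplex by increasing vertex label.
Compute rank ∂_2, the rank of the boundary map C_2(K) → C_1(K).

rank∂_2=19

n_0=9 n_1=31 n_2=22  [Q]
∂1: piv[di,dn,do,dq,dt,dx,dy,dz] rk=8  ker:io,it,ix,iy,no,nq,nt,nx,ny,nz,ot,ox,oy,oz,qt,qy,qz,tx,ty,tz,xy,xz,yz
∂2: piv[dio,dnq,dnx,dny,dot,dox,dqy,dtx,dty,dtz,dyz,iot,ioy,ixy,noz,oty,otz,qtz,txz] rk=19  ker:nqy,oyz,tyz
rk∂_2=19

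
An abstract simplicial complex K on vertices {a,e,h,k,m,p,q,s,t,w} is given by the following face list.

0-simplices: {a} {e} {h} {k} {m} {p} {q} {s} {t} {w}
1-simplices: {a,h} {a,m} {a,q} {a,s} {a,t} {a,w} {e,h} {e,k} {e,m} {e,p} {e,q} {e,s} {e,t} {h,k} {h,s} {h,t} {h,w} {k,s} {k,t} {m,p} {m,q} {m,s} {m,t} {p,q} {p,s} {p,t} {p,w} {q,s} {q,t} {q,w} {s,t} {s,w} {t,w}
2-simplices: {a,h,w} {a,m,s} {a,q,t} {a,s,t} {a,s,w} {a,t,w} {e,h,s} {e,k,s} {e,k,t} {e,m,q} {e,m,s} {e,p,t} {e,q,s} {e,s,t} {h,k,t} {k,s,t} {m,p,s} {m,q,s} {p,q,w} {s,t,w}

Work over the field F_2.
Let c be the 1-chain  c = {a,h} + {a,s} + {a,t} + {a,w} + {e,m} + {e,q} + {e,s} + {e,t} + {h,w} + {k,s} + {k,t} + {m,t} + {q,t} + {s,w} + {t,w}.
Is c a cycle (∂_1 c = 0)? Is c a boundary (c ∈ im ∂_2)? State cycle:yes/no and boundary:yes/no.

n_0=10 n_1=33 n_2=20  [Z2]
∂1: piv[ah,am,aq,as,at,aw,eh,ek,ep] rk=9  ker:em,eq,es,et,hk,hs,ht,hw,ks,kt,mp,mq,ms,mt,pq,ps,pt,pw,qs,qt,qw,st,sw,tw
∂2: piv[ahw,ams,aqt,ast,asw,atw,ehs,eks,ekt,emq,ems,ept,eqs,est,hkt,mps,pqw] rk=17  ker:kst,mqs,stw
∂1c = 0
c vs im∂2: residual ≠ 0 ⇒ not boundary

cycle:yes boundary:no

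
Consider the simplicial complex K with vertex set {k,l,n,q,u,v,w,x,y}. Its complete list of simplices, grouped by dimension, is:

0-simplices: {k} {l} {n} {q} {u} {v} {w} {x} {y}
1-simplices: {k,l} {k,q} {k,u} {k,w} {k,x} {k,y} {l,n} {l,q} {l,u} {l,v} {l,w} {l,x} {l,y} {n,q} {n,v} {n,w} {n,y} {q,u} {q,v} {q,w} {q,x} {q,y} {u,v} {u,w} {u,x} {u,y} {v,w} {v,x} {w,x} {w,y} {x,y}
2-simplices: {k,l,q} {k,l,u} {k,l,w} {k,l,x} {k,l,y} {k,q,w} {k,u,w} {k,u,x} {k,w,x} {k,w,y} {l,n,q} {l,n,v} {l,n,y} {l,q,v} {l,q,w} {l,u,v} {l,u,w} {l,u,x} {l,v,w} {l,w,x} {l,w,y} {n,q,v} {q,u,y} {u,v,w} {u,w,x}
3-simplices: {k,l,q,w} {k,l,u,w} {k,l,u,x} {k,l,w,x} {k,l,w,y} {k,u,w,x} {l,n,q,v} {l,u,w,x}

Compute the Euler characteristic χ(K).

χ(K)=-5

n_0=9 n_1=31 n_2=25 n_3=8
χ=+9−31+25−8=-5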